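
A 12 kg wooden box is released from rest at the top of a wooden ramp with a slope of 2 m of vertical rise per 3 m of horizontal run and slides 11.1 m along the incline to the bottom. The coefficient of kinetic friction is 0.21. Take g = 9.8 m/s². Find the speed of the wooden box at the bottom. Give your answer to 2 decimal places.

The weight component along the incline is mg sin 33.69° = 65.233 N and the normal force is N = mg cos 33.69° = 97.849 N.
Friction up the slope is f = μN = 0.21 × 97.849 = 20.548 N, so the net downslope force is 65.233 − 20.548 = 44.685 N and a = 44.685 / 12 = 3.7238 m/s².
Starting from rest over a distance of 11.1 m, v² = 2aL = 2 × 3.7238 × 11.1 = 82.6684, so v = 9.0922 m/s.

9.09 m/s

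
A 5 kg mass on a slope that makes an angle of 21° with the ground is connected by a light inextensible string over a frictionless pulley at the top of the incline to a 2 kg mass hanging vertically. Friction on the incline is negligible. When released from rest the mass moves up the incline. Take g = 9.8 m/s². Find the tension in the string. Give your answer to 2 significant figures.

19 N

For the mass on the incline: the weight component along the slope is m₁g sin 21° = 5 × 9.8 × 0.3584 = 17.562 N and the normal force is N = m₁g cos 21° = 45.745 N.
Newton's second law for the mass (up-slope positive): T − 17.562 = 5 a. For the hanging mass (downward positive): 2 × 9.8 − T = 2 a.
Adding the two equations eliminates T: 2.038 = 7 a, so a = 0.2911 m/s².
Then from the hanging mass's equation, T = 2 × (9.8 − 0.2911) = 19.018 N.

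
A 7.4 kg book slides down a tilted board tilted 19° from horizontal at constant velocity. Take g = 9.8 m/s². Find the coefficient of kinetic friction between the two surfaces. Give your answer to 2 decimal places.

At constant velocity the net force along the incline is zero: mg sin 19° = μ mg cos 19°.
So μ = tan 19° = 0.3256 / 0.9455 = 0.3444.

0.34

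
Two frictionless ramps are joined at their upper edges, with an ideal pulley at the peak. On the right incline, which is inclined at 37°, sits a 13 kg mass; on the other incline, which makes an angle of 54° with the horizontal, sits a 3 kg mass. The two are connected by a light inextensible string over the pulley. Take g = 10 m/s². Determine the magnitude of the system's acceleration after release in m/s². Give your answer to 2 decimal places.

Resolve each weight along its own incline: the 13 kg mass has component 13 × 10 × sin 37° = 78.236 N down its slope, and the 3 kg mass has 3 × 10 × sin 54° = 24.271 N down its slope.
The 13 kg side's 78.236 N exceeds the other side's 24.271 N, so that mass slides down and the 3 kg mass slides up. Taking that direction as positive, Newton's second law for the whole system gives 78.236 − 24.271 = (13 + 3) a, so a = 53.965 / 16 = 3.3728 m/s².

3.37 m/s²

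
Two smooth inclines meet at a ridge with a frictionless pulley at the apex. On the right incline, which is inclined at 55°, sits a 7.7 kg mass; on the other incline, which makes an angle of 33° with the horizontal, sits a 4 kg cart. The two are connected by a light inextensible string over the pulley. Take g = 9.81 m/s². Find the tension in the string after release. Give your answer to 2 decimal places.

Resolve each weight along its own incline: the 7.7 kg mass has component 7.7 × 9.81 × sin 55° = 61.876 N down its slope, and the 4 kg mass has 4 × 9.81 × sin 33° = 21.372 N down its slope.
The 7.7 kg side's 61.876 N exceeds the other side's 21.372 N, so that mass slides down and the 4 kg mass slides up. Taking that direction as positive, Newton's second law for the whole system gives 61.876 − 21.372 = (7.7 + 4) a, so a = 40.504 / 11.7 = 3.4619 m/s².
For the 4 kg mass (up-slope positive): T − 21.372 = 4 × 3.4619, so T = 35.220 N.

35.22 N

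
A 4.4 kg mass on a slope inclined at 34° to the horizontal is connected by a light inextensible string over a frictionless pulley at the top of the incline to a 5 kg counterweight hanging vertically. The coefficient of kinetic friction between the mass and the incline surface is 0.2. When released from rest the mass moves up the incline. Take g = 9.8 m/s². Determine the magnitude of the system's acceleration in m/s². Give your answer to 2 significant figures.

1.9 m/s²

For the mass on the incline: the weight component along the slope is m₁g sin 34° = 4.4 × 9.8 × 0.5592 = 24.113 N and the normal force is N = m₁g cos 34° = 35.748 N.
Kinetic friction opposes the mass's motion up the incline: f = μN = 0.2 × 35.748 = 7.150 N acting down the slope.
Newton's second law for the mass (up-slope positive): T − 24.113 − 7.150 = 4.4 a. For the hanging counterweight (downward positive): 5 × 9.8 − T = 5 a.
Adding the two equations eliminates T: 17.737 = 9.4 a, so a = 1.8869 m/s².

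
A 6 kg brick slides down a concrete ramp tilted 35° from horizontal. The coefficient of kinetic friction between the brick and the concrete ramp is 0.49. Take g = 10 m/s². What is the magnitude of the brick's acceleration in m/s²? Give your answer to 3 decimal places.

Resolving the weight along the incline: the component pulling the brick down the slope is mg sin 35° = 6 × 10 × 0.5736 = 34.416 N, and the normal force is N = mg cos 35° = 6 × 10 × 0.8192 = 49.152 N.
Kinetic friction acts up the slope with magnitude f = μN = 0.49 × 49.152 = 24.084 N.
Net force along the incline is 34.416 − 24.084 = 10.332 N, so a = 10.332 / 6 = 1.7220 m/s².

1.722 m/s²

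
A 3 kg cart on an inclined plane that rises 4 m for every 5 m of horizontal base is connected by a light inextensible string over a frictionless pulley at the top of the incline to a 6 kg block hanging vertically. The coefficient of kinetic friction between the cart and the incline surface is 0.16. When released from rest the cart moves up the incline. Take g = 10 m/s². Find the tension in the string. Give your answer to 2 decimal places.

34.99 N

For the cart on the incline: the weight component along the slope is m₁g sin 38.66° = 3 × 10 × 0.6247 = 18.741 N and the normal force is N = m₁g cos 38.66° = 23.426 N.
Kinetic friction opposes the cart's motion up the incline: f = μN = 0.16 × 23.426 = 3.748 N acting down the slope.
Newton's second law for the cart (up-slope positive): T − 18.741 − 3.748 = 3 a. For the hanging block (downward positive): 6 × 10 − T = 6 a.
Adding the two equations eliminates T: 37.511 = 9 a, so a = 4.1679 m/s².
Then from the hanging block's equation, T = 6 × (10 − 4.1679) = 34.993 N.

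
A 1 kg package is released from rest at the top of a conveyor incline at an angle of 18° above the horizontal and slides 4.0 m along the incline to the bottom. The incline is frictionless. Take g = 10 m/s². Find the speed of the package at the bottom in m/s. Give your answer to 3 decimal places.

4.972 m/s

The weight component along the incline is mg sin 18° = 3.090 N and the normal force is N = mg cos 18° = 9.511 N.
With no friction, a = g sin 18° = 3.0902 m/s².
Starting from rest over a distance of 4.0 m, v² = 2aL = 2 × 3.0902 × 4.0 = 24.7216, so v = 4.9721 m/s.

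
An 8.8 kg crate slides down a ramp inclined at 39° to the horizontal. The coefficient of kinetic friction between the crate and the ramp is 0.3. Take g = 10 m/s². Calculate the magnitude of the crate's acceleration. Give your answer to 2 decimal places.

Resolving the weight along the incline: the component pulling the crate down the slope is mg sin 39° = 8.8 × 10 × 0.6293 = 55.378 N, and the normal force is N = mg cos 39° = 8.8 × 10 × 0.7771 = 68.385 N.
Kinetic friction acts up the slope with magnitude f = μN = 0.3 × 68.385 = 20.515 N.
Net force along the incline is 55.378 − 20.515 = 34.863 N, so a = 34.863 / 8.8 = 3.9617 m/s².

3.96 m/s²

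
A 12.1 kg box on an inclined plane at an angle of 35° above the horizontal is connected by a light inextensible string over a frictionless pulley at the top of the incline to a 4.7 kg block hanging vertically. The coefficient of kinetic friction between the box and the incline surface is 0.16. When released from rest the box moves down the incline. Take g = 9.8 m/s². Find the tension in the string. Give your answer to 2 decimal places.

47.85 N

For the box on the incline: the weight component along the slope is m₁g sin 35° = 12.1 × 9.8 × 0.5736 = 68.017 N and the normal force is N = m₁g cos 35° = 97.135 N.
Kinetic friction opposes the box's motion down the incline: f = μN = 0.16 × 97.135 = 15.542 N acting up the slope.
Newton's second law for the box (down-slope positive): 68.017 − 15.542 − T = 12.1 a. For the hanging block (upward positive): T − 4.7 × 9.8 = 4.7 a.
Adding the two equations eliminates T: 6.415 = 16.8 a, so a = 0.3818 m/s².
Then from the hanging block's equation, T = 4.7 × (9.8 + 0.3818) = 47.854 N.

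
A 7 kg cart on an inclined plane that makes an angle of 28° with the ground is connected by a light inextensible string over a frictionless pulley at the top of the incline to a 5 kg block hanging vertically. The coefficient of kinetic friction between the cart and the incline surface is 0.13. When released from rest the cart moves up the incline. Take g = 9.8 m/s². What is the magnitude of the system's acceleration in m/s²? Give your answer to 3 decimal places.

For the cart on the incline: the weight component along the slope is m₁g sin 28° = 7 × 9.8 × 0.4695 = 32.208 N and the normal force is N = m₁g cos 28° = 60.570 N.
Kinetic friction opposes the cart's motion up the incline: f = μN = 0.13 × 60.570 = 7.874 N acting down the slope.
Newton's second law for the cart (up-slope positive): T − 32.208 − 7.874 = 7 a. For the hanging block (downward positive): 5 × 9.8 − T = 5 a.
Adding the two equations eliminates T: 8.918 = 12 a, so a = 0.7432 m/s².

0.743 m/s²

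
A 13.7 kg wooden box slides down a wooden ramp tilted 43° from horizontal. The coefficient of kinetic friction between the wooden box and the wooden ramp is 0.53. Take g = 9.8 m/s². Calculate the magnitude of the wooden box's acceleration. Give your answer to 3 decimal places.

2.885 m/s²

Resolving the weight along the incline: the component pulling the wooden box down the slope is mg sin 43° = 13.7 × 9.8 × 0.6820 = 91.565 N, and the normal force is N = mg cos 43° = 13.7 × 9.8 × 0.7314 = 98.198 N.
Kinetic friction acts up the slope with magnitude f = μN = 0.53 × 98.198 = 52.045 N.
Net force along the incline is 91.565 − 52.045 = 39.520 N, so a = 39.520 / 13.7 = 2.8847 m/s².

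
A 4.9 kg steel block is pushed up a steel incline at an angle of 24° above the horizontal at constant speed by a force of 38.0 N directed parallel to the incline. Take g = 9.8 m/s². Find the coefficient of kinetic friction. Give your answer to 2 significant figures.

At constant speed ΣF = 0 along the incline. The applied 38.0 N acts up the slope; the weight component mg sin 24° = 19.531 N and kinetic friction μN both act down the slope.
So 38.0 = 19.531 + μ × 43.868, giving μ = (38.0 − 19.531) / 43.868 = 0.4210.

0.42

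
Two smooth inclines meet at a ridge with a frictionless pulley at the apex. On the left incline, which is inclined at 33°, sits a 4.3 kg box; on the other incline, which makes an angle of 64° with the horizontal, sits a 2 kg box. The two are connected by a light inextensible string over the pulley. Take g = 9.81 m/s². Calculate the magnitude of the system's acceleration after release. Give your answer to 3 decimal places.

Resolve each weight along its own incline: the 4.3 kg mass has component 4.3 × 9.81 × sin 33° = 22.975 N down its slope, and the 2 kg mass has 2 × 9.81 × sin 64° = 17.634 N down its slope.
The 4.3 kg side's 22.975 N exceeds the other side's 17.634 N, so that mass slides down and the 2 kg mass slides up. Taking that direction as positive, Newton's second law for the whole system gives 22.975 − 17.634 = (4.3 + 2) a, so a = 5.341 / 6.3 = 0.8478 m/s².

0.848 m/s²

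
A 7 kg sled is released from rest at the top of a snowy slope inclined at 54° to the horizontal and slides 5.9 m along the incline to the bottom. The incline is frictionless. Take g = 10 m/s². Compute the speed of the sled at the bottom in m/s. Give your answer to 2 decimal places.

The weight component along the incline is mg sin 54° = 56.631 N and the normal force is N = mg cos 54° = 41.145 N.
With no friction, a = g sin 54° = 8.0902 m/s².
Starting from rest over a distance of 5.9 m, v² = 2aL = 2 × 8.0902 × 5.9 = 95.4644, so v = 9.7706 m/s.

9.77 m/s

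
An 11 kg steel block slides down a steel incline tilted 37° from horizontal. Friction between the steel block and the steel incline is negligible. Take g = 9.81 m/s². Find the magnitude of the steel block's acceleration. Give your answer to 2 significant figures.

5.9 m/s²

Resolving the weight along the incline: the component pulling the steel block down the slope is mg sin 37° = 11 × 9.81 × 0.6018 = 64.940 N, and the normal force is N = mg cos 37° = 11 × 9.81 × 0.7986 = 86.177 N.
With no friction the net force along the incline is 64.940 N, so a = g sin 37° = 64.940 / 11 = 5.9036 m/s².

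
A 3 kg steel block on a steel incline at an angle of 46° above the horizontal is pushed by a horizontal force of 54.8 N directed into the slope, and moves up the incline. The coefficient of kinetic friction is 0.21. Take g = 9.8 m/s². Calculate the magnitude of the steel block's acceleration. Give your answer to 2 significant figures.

1.5 m/s²

The horizontal push has components F cos 46° = 54.8 × 0.6947 = 38.070 N up the incline and F sin 46° = 54.8 × 0.7193 = 39.418 N pressing into the surface.
The normal force is therefore N = mg cos 46° + F sin 46° = 20.424 + 39.418 = 59.842 N, and kinetic friction down the slope is μN = 0.21 × 59.842 = 12.567 N.
Along the incline: F cos 46° − mg sin 46° − μN = ma, so 38.070 − 21.147 − 12.567 = 3 a, giving a = 1.4520 m/s².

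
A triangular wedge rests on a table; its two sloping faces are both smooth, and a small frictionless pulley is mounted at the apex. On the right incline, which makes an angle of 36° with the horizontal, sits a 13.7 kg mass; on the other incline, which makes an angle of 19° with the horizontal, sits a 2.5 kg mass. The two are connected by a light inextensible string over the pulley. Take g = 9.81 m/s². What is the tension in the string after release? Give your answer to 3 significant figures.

18.9 N

Resolve each weight along its own incline: the 13.7 kg mass has component 13.7 × 9.81 × sin 36° = 78.997 N down its slope, and the 2.5 kg mass has 2.5 × 9.81 × sin 19° = 7.985 N down its slope.
The 13.7 kg side's 78.997 N exceeds the other side's 7.985 N, so that mass slides down and the 2.5 kg mass slides up. Taking that direction as positive, Newton's second law for the whole system gives 78.997 − 7.985 = (13.7 + 2.5) a, so a = 71.012 / 16.2 = 4.3835 m/s².
For the 2.5 kg mass (up-slope positive): T − 7.985 = 2.5 × 4.3835, so T = 18.944 N.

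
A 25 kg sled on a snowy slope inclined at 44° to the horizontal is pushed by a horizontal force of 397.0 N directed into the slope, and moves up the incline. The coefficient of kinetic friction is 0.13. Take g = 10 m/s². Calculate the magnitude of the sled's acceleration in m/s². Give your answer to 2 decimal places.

2.11 m/s²

The horizontal push has components F cos 44° = 397.0 × 0.7193 = 285.562 N up the incline and F sin 44° = 397.0 × 0.6947 = 275.796 N pressing into the surface.
The normal force is therefore N = mg cos 44° + F sin 44° = 179.825 + 275.796 = 455.621 N, and kinetic friction down the slope is μN = 0.13 × 455.621 = 59.231 N.
Along the incline: F cos 44° − mg sin 44° − μN = ma, so 285.562 − 173.675 − 59.231 = 25 a, giving a = 2.1062 m/s².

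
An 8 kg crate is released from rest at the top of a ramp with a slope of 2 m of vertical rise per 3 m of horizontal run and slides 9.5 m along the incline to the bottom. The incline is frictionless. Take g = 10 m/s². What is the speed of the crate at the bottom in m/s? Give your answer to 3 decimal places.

The weight component along the incline is mg sin 33.69° = 44.376 N and the normal force is N = mg cos 33.69° = 66.564 N.
With no friction, a = g sin 33.69° = 5.5470 m/s².
Starting from rest over a distance of 9.5 m, v² = 2aL = 2 × 5.5470 × 9.5 = 105.3930, so v = 10.2661 m/s.

10.266 m/s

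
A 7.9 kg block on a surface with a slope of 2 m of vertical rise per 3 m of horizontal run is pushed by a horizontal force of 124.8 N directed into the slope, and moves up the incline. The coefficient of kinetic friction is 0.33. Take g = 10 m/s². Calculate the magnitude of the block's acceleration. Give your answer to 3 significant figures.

1.96 m/s²

The horizontal push has components F cos 33.69° = 124.8 × 0.8321 = 103.846 N up the incline and F sin 33.69° = 124.8 × 0.5547 = 69.227 N pressing into the surface.
The normal force is therefore N = mg cos 33.69° + F sin 33.69° = 65.736 + 69.227 = 134.963 N, and kinetic friction down the slope is μN = 0.33 × 134.963 = 44.538 N.
Along the incline: F cos 33.69° − mg sin 33.69° − μN = ma, so 103.846 − 43.821 − 44.538 = 7.9 a, giving a = 1.9604 m/s².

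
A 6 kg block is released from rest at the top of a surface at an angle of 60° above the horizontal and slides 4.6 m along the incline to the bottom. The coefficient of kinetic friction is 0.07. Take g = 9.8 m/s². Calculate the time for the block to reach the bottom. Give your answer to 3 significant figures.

The weight component along the incline is mg sin 60° = 50.922 N and the normal force is N = mg cos 60° = 29.400 N.
Friction up the slope is f = μN = 0.07 × 29.400 = 2.058 N, so the net downslope force is 50.922 − 2.058 = 48.864 N and a = 48.864 / 6 = 8.1440 m/s².
Starting from rest, L = ½at², so t = √(2L/a) = √(2 × 4.6 / 8.1440) = 1.0629 s.

1.06 s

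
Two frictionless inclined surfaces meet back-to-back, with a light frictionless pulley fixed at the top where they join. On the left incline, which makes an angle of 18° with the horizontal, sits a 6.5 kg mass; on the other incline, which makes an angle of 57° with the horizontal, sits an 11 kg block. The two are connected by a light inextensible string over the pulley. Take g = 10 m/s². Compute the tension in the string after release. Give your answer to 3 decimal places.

46.891 N

Resolve each weight along its own incline: the 6.5 kg mass has component 6.5 × 10 × sin 18° = 20.086 N down its slope, and the 11 kg mass has 11 × 10 × sin 57° = 92.254 N down its slope.
The 11 kg side's 92.254 N exceeds the other side's 20.086 N, so that mass slides down and the 6.5 kg mass slides up. Taking that direction as positive, Newton's second law for the whole system gives 92.254 − 20.086 = (6.5 + 11) a, so a = 72.168 / 17.5 = 4.1239 m/s².
For the 6.5 kg mass (up-slope positive): T − 20.086 = 6.5 × 4.1239, so T = 46.891 N.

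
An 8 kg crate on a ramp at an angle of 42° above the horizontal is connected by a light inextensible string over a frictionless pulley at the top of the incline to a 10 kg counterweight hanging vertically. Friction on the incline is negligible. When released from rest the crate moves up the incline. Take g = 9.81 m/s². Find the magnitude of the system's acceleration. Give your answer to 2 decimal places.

For the crate on the incline: the weight component along the slope is m₁g sin 42° = 8 × 9.81 × 0.6691 = 52.511 N and the normal force is N = m₁g cos 42° = 58.322 N.
Newton's second law for the crate (up-slope positive): T − 52.511 = 8 a. For the hanging counterweight (downward positive): 10 × 9.81 − T = 10 a.
Adding the two equations eliminates T: 45.589 = 18 a, so a = 2.5327 m/s².

2.53 m/s²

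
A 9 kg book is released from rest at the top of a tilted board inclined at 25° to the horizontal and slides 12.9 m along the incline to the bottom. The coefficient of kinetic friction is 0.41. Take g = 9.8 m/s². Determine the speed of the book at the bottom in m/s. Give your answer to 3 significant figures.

3.59 m/s

The weight component along the incline is mg sin 25° = 37.275 N and the normal force is N = mg cos 25° = 79.936 N.
Friction up the slope is f = μN = 0.41 × 79.936 = 32.774 N, so the net downslope force is 37.275 − 32.774 = 4.501 N and a = 4.501 / 9 = 0.5001 m/s².
Starting from rest over a distance of 12.9 m, v² = 2aL = 2 × 0.5001 × 12.9 = 12.9026, so v = 3.5920 m/s.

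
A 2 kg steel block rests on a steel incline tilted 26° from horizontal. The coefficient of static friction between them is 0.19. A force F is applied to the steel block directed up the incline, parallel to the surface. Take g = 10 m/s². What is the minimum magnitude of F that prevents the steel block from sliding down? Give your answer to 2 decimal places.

The normal force is N = mg cos 26° = 17.976 N. With F at its minimum the steel block is on the verge of sliding down, so static friction is at its maximum μ_s N = 0.19 × 17.976 = 3.415 N and acts up the slope.
Equilibrium along the incline: F + μ_s N = mg sin 26°, so F = 8.767 − 3.415 = 5.352 N.

5.35 N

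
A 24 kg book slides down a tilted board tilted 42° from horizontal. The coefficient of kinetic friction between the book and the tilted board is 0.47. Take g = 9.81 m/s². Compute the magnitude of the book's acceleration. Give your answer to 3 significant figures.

Resolving the weight along the incline: the component pulling the book down the slope is mg sin 42° = 24 × 9.81 × 0.6691 = 157.533 N, and the normal force is N = mg cos 42° = 24 × 9.81 × 0.7431 = 174.955 N.
Kinetic friction acts up the slope with magnitude f = μN = 0.47 × 174.955 = 82.229 N.
Net force along the incline is 157.533 − 82.229 = 75.304 N, so a = 75.304 / 24 = 3.1377 m/s².

3.14 m/s²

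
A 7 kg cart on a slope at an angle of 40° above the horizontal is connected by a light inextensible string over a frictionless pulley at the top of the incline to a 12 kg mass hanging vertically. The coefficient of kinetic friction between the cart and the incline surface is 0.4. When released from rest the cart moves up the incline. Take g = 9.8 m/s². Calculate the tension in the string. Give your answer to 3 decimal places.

84.452 N

For the cart on the incline: the weight component along the slope is m₁g sin 40° = 7 × 9.8 × 0.6428 = 44.096 N and the normal force is N = m₁g cos 40° = 52.551 N.
Kinetic friction opposes the cart's motion up the incline: f = μN = 0.4 × 52.551 = 21.020 N acting down the slope.
Newton's second law for the cart (up-slope positive): T − 44.096 − 21.020 = 7 a. For the hanging mass (downward positive): 12 × 9.8 − T = 12 a.
Adding the two equations eliminates T: 52.484 = 19 a, so a = 2.7623 m/s².
Then from the hanging mass's equation, T = 12 × (9.8 − 2.7623) = 84.452 N.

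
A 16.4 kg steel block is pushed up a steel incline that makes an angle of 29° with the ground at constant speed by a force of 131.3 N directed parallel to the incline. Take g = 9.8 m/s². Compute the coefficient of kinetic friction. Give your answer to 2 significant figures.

0.38

At constant speed ΣF = 0 along the incline. The applied 131.3 N acts up the slope; the weight component mg sin 29° = 77.919 N and kinetic friction μN both act down the slope.
So 131.3 = 77.919 + μ × 140.569, giving μ = (131.3 − 77.919) / 140.569 = 0.3797.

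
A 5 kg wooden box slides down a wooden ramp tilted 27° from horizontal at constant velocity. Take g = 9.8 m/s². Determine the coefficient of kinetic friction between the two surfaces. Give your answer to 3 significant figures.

At constant velocity the net force along the incline is zero: mg sin 27° = μ mg cos 27°.
So μ = tan 27° = 0.4540 / 0.8910 = 0.5095.

0.510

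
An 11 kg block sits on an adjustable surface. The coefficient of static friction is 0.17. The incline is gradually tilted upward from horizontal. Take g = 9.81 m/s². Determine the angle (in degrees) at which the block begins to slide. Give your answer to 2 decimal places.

At the threshold of sliding, static friction is at its maximum μ_s N and exactly balances the weight component along the incline: mg sin θ = μ_s mg cos θ.
Hence tan θ = μ_s = 0.17, so θ = arctan(0.17) = 9.6480°.

9.65°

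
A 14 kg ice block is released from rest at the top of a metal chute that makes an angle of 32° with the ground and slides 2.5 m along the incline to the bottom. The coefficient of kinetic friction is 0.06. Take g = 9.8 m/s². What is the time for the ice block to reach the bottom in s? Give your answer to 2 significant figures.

1.0 s

The weight component along the incline is mg sin 32° = 72.705 N and the normal force is N = mg cos 32° = 116.352 N.
Friction up the slope is f = μN = 0.06 × 116.352 = 6.981 N, so the net downslope force is 72.705 − 6.981 = 65.724 N and a = 65.724 / 14 = 4.6946 m/s².
Starting from rest, L = ½at², so t = √(2L/a) = √(2 × 2.5 / 4.6946) = 1.0320 s.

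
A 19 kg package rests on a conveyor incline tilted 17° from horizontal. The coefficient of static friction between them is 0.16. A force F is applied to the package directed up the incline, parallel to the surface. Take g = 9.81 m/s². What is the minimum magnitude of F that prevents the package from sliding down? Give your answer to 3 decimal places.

25.976 N

The normal force is N = mg cos 17° = 178.246 N. With F at its minimum the package is on the verge of sliding down, so static friction is at its maximum μ_s N = 0.16 × 178.246 = 28.519 N and acts up the slope.
Equilibrium along the incline: F + μ_s N = mg sin 17°, so F = 54.495 − 28.519 = 25.976 N.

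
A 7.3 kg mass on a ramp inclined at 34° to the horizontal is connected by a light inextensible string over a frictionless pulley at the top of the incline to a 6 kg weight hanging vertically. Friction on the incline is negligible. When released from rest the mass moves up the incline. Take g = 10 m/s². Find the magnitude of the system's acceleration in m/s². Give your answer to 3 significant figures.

For the mass on the incline: the weight component along the slope is m₁g sin 34° = 7.3 × 10 × 0.5592 = 40.822 N and the normal force is N = m₁g cos 34° = 60.520 N.
Newton's second law for the mass (up-slope positive): T − 40.822 = 7.3 a. For the hanging weight (downward positive): 6 × 10 − T = 6 a.
Adding the two equations eliminates T: 19.178 = 13.3 a, so a = 1.4420 m/s².

1.44 m/s²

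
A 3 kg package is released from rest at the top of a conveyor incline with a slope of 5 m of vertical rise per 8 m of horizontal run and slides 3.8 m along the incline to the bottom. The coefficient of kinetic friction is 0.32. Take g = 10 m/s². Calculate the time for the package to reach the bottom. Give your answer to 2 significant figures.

1.7 s

The weight component along the incline is mg sin 32.01° = 15.900 N and the normal force is N = mg cos 32.01° = 25.440 N.
Friction up the slope is f = μN = 0.32 × 25.440 = 8.141 N, so the net downslope force is 15.900 − 8.141 = 7.759 N and a = 7.759 / 3 = 2.5863 m/s².
Starting from rest, L = ½at², so t = √(2L/a) = √(2 × 3.8 / 2.5863) = 1.7142 s.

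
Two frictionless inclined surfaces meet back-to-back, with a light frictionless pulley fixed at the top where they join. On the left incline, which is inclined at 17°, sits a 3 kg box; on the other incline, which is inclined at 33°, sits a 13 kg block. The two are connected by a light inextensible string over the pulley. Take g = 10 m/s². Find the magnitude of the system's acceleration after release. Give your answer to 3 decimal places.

3.877 m/s²

Resolve each weight along its own incline: the 3 kg mass has component 3 × 10 × sin 17° = 8.771 N down its slope, and the 13 kg mass has 13 × 10 × sin 33° = 70.803 N down its slope.
The 13 kg side's 70.803 N exceeds the other side's 8.771 N, so that mass slides down and the 3 kg mass slides up. Taking that direction as positive, Newton's second law for the whole system gives 70.803 − 8.771 = (3 + 13) a, so a = 62.032 / 16 = 3.8770 m/s².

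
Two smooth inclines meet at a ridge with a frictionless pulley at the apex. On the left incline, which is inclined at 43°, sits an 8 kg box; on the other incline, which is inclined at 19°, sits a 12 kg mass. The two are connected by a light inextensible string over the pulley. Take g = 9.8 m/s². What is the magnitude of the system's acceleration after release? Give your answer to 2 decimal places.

0.76 m/s²

Resolve each weight along its own incline: the 8 kg mass has component 8 × 9.8 × sin 43° = 53.469 N down its slope, and the 12 kg mass has 12 × 9.8 × sin 19° = 38.287 N down its slope.
The 8 kg side's 53.469 N exceeds the other side's 38.287 N, so that mass slides down and the 12 kg mass slides up. Taking that direction as positive, Newton's second law for the whole system gives 53.469 − 38.287 = (8 + 12) a, so a = 15.182 / 20 = 0.7591 m/s².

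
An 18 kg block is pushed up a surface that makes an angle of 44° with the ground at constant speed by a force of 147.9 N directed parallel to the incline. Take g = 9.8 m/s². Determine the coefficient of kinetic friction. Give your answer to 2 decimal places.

At constant speed ΣF = 0 along the incline. The applied 147.9 N acts up the slope; the weight component mg sin 44° = 122.538 N and kinetic friction μN both act down the slope.
So 147.9 = 122.538 + μ × 126.892, giving μ = (147.9 − 122.538) / 126.892 = 0.1999.

0.20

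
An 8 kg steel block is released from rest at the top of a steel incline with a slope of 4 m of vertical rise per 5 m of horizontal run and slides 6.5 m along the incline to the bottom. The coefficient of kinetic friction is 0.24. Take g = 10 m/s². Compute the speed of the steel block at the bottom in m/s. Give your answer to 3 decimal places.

7.540 m/s

The weight component along the incline is mg sin 38.66° = 49.976 N and the normal force is N = mg cos 38.66° = 62.470 N.
Friction up the slope is f = μN = 0.24 × 62.470 = 14.993 N, so the net downslope force is 49.976 − 14.993 = 34.983 N and a = 34.983 / 8 = 4.3729 m/s².
Starting from rest over a distance of 6.5 m, v² = 2aL = 2 × 4.3729 × 6.5 = 56.8477, so v = 7.5397 m/s.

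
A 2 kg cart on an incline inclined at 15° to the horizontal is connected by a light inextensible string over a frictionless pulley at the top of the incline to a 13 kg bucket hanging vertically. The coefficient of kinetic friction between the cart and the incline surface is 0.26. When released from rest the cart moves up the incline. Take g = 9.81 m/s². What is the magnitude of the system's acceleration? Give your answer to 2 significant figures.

For the cart on the incline: the weight component along the slope is m₁g sin 15° = 2 × 9.81 × 0.2588 = 5.078 N and the normal force is N = m₁g cos 15° = 18.951 N.
Kinetic friction opposes the cart's motion up the incline: f = μN = 0.26 × 18.951 = 4.927 N acting down the slope.
Newton's second law for the cart (up-slope positive): T − 5.078 − 4.927 = 2 a. For the hanging bucket (downward positive): 13 × 9.81 − T = 13 a.
Adding the two equations eliminates T: 117.525 = 15 a, so a = 7.8350 m/s².

7.8 m/s²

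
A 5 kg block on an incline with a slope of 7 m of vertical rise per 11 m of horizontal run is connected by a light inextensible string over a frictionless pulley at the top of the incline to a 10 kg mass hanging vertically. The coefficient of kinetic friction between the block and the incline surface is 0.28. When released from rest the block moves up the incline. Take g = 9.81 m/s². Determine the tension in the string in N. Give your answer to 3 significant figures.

For the block on the incline: the weight component along the slope is m₁g sin 32.47° = 5 × 9.81 × 0.5369 = 26.335 N and the normal force is N = m₁g cos 32.47° = 41.382 N.
Kinetic friction opposes the block's motion up the incline: f = μN = 0.28 × 41.382 = 11.587 N acting down the slope.
Newton's second law for the block (up-slope positive): T − 26.335 − 11.587 = 5 a. For the hanging mass (downward positive): 10 × 9.81 − T = 10 a.
Adding the two equations eliminates T: 60.178 = 15 a, so a = 4.0119 m/s².
Then from the hanging mass's equation, T = 10 × (9.81 − 4.0119) = 57.981 N.

58.0 N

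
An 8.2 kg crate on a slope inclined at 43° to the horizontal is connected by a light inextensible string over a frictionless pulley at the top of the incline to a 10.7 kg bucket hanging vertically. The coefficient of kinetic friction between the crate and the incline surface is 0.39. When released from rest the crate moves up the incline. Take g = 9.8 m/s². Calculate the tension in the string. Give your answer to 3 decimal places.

For the crate on the incline: the weight component along the slope is m₁g sin 43° = 8.2 × 9.8 × 0.6820 = 54.806 N and the normal force is N = m₁g cos 43° = 58.772 N.
Kinetic friction opposes the crate's motion up the incline: f = μN = 0.39 × 58.772 = 22.921 N acting down the slope.
Newton's second law for the crate (up-slope positive): T − 54.806 − 22.921 = 8.2 a. For the hanging bucket (downward positive): 10.7 × 9.8 − T = 10.7 a.
Adding the two equations eliminates T: 27.133 = 18.9 a, so a = 1.4356 m/s².
Then from the hanging bucket's equation, T = 10.7 × (9.8 − 1.4356) = 89.499 N.

89.499 N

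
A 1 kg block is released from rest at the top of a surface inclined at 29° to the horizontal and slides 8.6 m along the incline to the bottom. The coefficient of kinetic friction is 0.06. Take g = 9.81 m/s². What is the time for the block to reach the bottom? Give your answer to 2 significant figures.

The weight component along the incline is mg sin 29° = 4.756 N and the normal force is N = mg cos 29° = 8.580 N.
Friction up the slope is f = μN = 0.06 × 8.580 = 0.515 N, so the net downslope force is 4.756 − 0.515 = 4.241 N and a = 4.241 / 1 = 4.2410 m/s².
Starting from rest, L = ½at², so t = √(2L/a) = √(2 × 8.6 / 4.2410) = 2.0139 s.

2.0 s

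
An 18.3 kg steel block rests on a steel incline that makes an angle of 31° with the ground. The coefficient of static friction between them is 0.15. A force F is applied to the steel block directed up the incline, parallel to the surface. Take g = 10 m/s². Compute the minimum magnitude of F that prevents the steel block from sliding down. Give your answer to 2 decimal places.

The normal force is N = mg cos 31° = 156.862 N. With F at its minimum the steel block is on the verge of sliding down, so static friction is at its maximum μ_s N = 0.15 × 156.862 = 23.529 N and acts up the slope.
Equilibrium along the incline: F + μ_s N = mg sin 31°, so F = 94.252 − 23.529 = 70.723 N.

70.72 N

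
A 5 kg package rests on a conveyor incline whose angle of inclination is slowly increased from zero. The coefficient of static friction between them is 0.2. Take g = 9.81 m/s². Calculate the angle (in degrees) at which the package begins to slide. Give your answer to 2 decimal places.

11.31°

At the threshold of sliding, static friction is at its maximum μ_s N and exactly balances the weight component along the incline: mg sin θ = μ_s mg cos θ.
Hence tan θ = μ_s = 0.2, so θ = arctan(0.2) = 11.3099°.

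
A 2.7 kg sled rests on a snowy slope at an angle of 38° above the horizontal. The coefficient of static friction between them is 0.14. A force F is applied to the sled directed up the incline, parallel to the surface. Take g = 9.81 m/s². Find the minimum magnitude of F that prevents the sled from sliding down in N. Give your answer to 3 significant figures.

13.4 N

The normal force is N = mg cos 38° = 20.872 N. With F at its minimum the sled is on the verge of sliding down, so static friction is at its maximum μ_s N = 0.14 × 20.872 = 2.922 N and acts up the slope.
Equilibrium along the incline: F + μ_s N = mg sin 38°, so F = 16.307 − 2.922 = 13.385 N.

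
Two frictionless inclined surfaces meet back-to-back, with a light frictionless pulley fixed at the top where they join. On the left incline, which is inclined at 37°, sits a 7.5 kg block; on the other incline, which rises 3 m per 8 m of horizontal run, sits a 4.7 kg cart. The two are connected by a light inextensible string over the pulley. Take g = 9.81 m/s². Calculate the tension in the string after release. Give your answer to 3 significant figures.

Resolve each weight along its own incline: the 7.5 kg mass has component 7.5 × 9.81 × sin 37° = 44.279 N down its slope, and the 4.7 kg mass has 4.7 × 9.81 × sin 20.56° = 16.189 N down its slope.
The 7.5 kg side's 44.279 N exceeds the other side's 16.189 N, so that mass slides down and the 4.7 kg mass slides up. Taking that direction as positive, Newton's second law for the whole system gives 44.279 − 16.189 = (7.5 + 4.7) a, so a = 28.090 / 12.2 = 2.3025 m/s².
For the 4.7 kg mass (up-slope positive): T − 16.189 = 4.7 × 2.3025, so T = 27.011 N.

27.0 N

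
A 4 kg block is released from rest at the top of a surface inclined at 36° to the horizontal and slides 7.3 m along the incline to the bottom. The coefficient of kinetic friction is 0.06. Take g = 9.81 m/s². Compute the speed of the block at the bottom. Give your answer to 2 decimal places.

8.79 m/s

The weight component along the incline is mg sin 36° = 23.065 N and the normal force is N = mg cos 36° = 31.746 N.
Friction up the slope is f = μN = 0.06 × 31.746 = 1.905 N, so the net downslope force is 23.065 − 1.905 = 21.160 N and a = 21.160 / 4 = 5.2900 m/s².
Starting from rest over a distance of 7.3 m, v² = 2aL = 2 × 5.2900 × 7.3 = 77.2340, so v = 8.7883 m/s.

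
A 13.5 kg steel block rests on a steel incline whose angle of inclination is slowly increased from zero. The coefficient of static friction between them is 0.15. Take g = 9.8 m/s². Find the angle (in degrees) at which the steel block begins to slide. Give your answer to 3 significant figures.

At the threshold of sliding, static friction is at its maximum μ_s N and exactly balances the weight component along the incline: mg sin θ = μ_s mg cos θ.
Hence tan θ = μ_s = 0.15, so θ = arctan(0.15) = 8.5308°.

8.53°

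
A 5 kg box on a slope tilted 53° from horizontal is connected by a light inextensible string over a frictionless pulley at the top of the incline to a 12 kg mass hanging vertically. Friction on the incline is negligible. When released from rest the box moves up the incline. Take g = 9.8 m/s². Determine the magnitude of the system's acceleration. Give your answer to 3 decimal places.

4.616 m/s²

For the box on the incline: the weight component along the slope is m₁g sin 53° = 5 × 9.8 × 0.7986 = 39.131 N and the normal force is N = m₁g cos 53° = 29.489 N.
Newton's second law for the box (up-slope positive): T − 39.131 = 5 a. For the hanging mass (downward positive): 12 × 9.8 − T = 12 a.
Adding the two equations eliminates T: 78.469 = 17 a, so a = 4.6158 m/s².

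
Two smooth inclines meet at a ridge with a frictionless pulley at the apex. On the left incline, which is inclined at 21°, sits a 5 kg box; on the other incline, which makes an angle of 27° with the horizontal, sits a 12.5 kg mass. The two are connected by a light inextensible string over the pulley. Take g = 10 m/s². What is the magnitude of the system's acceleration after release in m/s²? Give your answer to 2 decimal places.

Resolve each weight along its own incline: the 5 kg mass has component 5 × 10 × sin 21° = 17.918 N down its slope, and the 12.5 kg mass has 12.5 × 10 × sin 27° = 56.749 N down its slope.
The 12.5 kg side's 56.749 N exceeds the other side's 17.918 N, so that mass slides down and the 5 kg mass slides up. Taking that direction as positive, Newton's second law for the whole system gives 56.749 − 17.918 = (5 + 12.5) a, so a = 38.831 / 17.5 = 2.2189 m/s².

2.22 m/s²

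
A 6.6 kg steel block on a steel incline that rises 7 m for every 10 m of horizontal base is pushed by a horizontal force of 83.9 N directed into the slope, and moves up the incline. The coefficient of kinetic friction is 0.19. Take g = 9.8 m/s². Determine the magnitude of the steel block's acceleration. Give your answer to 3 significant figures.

1.88 m/s²

The horizontal push has components F cos 34.99° = 83.9 × 0.8192 = 68.731 N up the incline and F sin 34.99° = 83.9 × 0.5735 = 48.117 N pressing into the surface.
The normal force is therefore N = mg cos 34.99° + F sin 34.99° = 52.986 + 48.117 = 101.103 N, and kinetic friction down the slope is μN = 0.19 × 101.103 = 19.210 N.
Along the incline: F cos 34.99° − mg sin 34.99° − μN = ma, so 68.731 − 37.094 − 19.210 = 6.6 a, giving a = 1.8829 m/s².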